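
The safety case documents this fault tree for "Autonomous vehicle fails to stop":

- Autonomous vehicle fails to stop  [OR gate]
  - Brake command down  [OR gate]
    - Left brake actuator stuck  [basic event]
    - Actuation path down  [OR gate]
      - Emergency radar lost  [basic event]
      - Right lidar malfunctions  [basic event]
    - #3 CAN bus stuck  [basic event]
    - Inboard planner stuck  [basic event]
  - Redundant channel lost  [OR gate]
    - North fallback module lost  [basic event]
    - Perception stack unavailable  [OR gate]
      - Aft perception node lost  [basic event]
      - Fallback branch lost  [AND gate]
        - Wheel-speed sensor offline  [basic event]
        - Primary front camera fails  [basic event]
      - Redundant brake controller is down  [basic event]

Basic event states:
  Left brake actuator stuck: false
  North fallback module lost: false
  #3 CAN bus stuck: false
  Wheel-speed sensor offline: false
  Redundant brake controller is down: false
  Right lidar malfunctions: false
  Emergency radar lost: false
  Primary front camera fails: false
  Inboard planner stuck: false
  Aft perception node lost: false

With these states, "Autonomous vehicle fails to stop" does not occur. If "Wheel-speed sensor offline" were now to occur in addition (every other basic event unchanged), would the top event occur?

No

Counterfactual: set "Wheel-speed sensor offline" to occurred.
Actuation path down [OR]: Emergency radar lost=not, Right lidar malfunctions=not → no input occurs → does not occur.
Brake command down [OR]: Left brake actuator stuck=not, Actuation path down=not, #3 CAN bus stuck=not, Inboard planner stuck=not → no input occurs → does not occur.
Fallback branch lost [AND]: Wheel-speed sensor offline=occurs, Primary front camera fails=not → not all inputs occur → does not occur.
Perception stack unavailable [OR]: Aft perception node lost=not, Fallback branch lost=not, Redundant brake controller is down=not → no input occurs → does not occur.
Redundant channel lost [OR]: North fallback module lost=not, Perception stack unavailable=not → no input occurs → does not occur.
Autonomous vehicle fails to stop [OR]: Brake command down=not, Redundant channel lost=not → no input occurs → does not occur.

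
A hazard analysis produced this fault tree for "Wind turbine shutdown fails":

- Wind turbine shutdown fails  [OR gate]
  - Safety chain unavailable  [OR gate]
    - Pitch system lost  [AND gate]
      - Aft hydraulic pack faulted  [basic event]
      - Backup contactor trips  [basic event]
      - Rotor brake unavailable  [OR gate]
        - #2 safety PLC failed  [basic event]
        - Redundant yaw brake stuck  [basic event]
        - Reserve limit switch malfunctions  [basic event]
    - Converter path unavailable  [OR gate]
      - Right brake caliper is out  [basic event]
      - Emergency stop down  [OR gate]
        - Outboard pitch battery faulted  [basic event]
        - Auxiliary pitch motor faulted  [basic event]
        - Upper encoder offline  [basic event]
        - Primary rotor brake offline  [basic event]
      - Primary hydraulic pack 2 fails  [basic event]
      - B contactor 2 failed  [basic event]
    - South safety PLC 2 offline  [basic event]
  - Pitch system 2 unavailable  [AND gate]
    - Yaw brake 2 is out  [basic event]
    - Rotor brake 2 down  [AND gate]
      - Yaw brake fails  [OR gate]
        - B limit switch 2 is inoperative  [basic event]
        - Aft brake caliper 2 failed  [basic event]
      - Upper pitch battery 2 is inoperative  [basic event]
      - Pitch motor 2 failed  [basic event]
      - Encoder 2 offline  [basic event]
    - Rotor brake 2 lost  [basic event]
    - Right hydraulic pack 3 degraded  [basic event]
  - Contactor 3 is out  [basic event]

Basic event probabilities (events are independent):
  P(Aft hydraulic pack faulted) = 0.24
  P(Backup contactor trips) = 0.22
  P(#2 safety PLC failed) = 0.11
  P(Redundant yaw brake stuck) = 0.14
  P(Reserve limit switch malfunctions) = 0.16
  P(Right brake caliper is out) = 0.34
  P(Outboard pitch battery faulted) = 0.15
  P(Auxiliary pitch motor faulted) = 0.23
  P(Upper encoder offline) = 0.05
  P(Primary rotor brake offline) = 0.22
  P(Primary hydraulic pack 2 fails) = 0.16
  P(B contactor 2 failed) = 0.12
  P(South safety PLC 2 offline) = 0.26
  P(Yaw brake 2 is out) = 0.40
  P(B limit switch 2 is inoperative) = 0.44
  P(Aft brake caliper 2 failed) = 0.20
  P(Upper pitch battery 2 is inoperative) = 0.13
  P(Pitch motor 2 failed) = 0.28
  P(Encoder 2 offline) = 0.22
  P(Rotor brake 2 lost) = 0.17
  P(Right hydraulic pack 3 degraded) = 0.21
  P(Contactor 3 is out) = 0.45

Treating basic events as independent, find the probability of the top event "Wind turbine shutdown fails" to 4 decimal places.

P(Rotor brake unavailable) [OR] = 1 − (1−0.11) × (1−0.14) × (1−0.16) = 0.357064
P(Pitch system lost) [AND] = 0.24 × 0.22 × 0.357064 = 0.018853
P(Emergency stop down) [OR] = 1 − (1−0.15) × (1−0.23) × (1−0.05) × (1−0.22) = 0.515016
P(Converter path unavailable) [OR] = 1 − (1−0.34) × (1−0.515016) × (1−0.16) × (1−0.12) = 0.763390
P(Safety chain unavailable) [OR] = 1 − (1−0.018853) × (1−0.763390) × (1−0.26) = 0.828210
P(Yaw brake fails) [OR] = 1 − (1−0.44) × (1−0.20) = 0.552000
P(Rotor brake 2 down) [AND] = 0.552000 × 0.13 × 0.28 × 0.22 = 0.004420
P(Pitch system 2 unavailable) [AND] = 0.40 × 0.004420 × 0.17 × 0.21 = 0.000063
P(Wind turbine shutdown fails) [OR] = 1 − (1−0.828210) × (1−0.000063) × (1−0.45) = 0.905521
Rounded to 4 decimal places: P(Wind turbine shutdown fails) ≈ 0.9055.

0.9055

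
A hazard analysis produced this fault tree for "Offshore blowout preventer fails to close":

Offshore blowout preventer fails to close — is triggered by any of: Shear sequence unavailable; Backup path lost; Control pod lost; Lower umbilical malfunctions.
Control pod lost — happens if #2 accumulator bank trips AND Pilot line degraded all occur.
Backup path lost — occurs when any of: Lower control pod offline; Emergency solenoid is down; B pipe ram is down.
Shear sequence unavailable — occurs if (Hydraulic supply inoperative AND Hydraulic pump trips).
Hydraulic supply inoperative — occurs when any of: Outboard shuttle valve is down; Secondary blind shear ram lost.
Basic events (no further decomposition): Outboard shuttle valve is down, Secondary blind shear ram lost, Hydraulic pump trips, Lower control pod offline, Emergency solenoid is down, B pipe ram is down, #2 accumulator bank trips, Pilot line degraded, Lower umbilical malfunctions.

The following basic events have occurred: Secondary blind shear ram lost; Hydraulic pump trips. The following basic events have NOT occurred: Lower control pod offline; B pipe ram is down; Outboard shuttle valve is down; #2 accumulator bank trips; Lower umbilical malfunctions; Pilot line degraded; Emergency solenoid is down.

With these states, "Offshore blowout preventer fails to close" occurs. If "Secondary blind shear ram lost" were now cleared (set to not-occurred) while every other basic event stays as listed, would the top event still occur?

Counterfactual: set "Secondary blind shear ram lost" to not occurred.
Hydraulic supply inoperative [OR]: Outboard shuttle valve is down=not, Secondary blind shear ram lost=not → no input occurs → does not occur.
Shear sequence unavailable [AND]: Hydraulic supply inoperative=not, Hydraulic pump trips=occurs → not all inputs occur → does not occur.
Backup path lost [OR]: Lower control pod offline=not, Emergency solenoid is down=not, B pipe ram is down=not → no input occurs → does not occur.
Control pod lost [AND]: #2 accumulator bank trips=not, Pilot line degraded=not → not all inputs occur → does not occur.
Offshore blowout preventer fails to close [OR]: Shear sequence unavailable=not, Backup path lost=not, Control pod lost=not, Lower umbilical malfunctions=not → no input occurs → does not occur.

No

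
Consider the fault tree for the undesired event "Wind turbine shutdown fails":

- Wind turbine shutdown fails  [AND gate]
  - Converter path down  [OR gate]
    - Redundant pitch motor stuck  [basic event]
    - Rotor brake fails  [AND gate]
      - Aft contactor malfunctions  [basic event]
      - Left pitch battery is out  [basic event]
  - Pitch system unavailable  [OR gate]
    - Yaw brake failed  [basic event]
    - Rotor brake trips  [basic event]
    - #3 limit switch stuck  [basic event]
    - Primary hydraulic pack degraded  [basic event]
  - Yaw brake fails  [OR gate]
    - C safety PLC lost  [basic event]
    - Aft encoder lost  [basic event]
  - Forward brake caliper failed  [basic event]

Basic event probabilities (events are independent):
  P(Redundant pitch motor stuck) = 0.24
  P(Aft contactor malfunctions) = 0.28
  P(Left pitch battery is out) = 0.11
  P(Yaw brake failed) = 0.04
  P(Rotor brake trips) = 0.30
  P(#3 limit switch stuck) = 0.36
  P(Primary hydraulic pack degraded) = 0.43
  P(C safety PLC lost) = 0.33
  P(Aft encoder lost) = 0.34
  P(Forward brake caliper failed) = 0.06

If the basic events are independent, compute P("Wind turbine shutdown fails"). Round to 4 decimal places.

P(Rotor brake fails) [AND] = 0.28 × 0.11 = 0.030800
P(Converter path down) [OR] = 1 − (1−0.24) × (1−0.030800) = 0.263408
P(Pitch system unavailable) [OR] = 1 − (1−0.04) × (1−0.30) × (1−0.36) × (1−0.43) = 0.754854
P(Yaw brake fails) [OR] = 1 − (1−0.33) × (1−0.34) = 0.557800
P(Wind turbine shutdown fails) [AND] = 0.263408 × 0.754854 × 0.557800 × 0.06 = 0.006655
Rounded to 4 decimal places: P(Wind turbine shutdown fails) ≈ 0.0067.

0.0067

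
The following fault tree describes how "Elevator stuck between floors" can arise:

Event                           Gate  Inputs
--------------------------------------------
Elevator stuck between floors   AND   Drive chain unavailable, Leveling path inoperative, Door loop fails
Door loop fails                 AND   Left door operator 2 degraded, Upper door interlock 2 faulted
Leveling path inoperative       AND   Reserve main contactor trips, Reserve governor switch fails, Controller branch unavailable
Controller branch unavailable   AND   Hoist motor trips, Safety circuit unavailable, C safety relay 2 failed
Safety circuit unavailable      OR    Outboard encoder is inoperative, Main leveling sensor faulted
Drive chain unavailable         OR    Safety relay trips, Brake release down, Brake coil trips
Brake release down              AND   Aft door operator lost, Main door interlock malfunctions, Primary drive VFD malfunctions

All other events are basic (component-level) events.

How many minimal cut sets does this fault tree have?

Brake release down [AND]: one cut set from each child combined → 1 × 1 × 1 = 1 cut set(s).
Drive chain unavailable [OR]: union of children's cut sets → 3 cut set(s).
Safety circuit unavailable [OR]: union of children's cut sets → 2 cut set(s).
Controller branch unavailable [AND]: one cut set from each child combined → 1 × 2 × 1 = 2 cut set(s).
Leveling path inoperative [AND]: one cut set from each child combined → 1 × 1 × 2 = 2 cut set(s).
Door loop fails [AND]: one cut set from each child combined → 1 × 1 = 1 cut set(s).
Elevator stuck between floors [AND]: one cut set from each child combined → 3 × 2 × 1 = 6 cut set(s).
Minimal cut sets: {C safety relay 2 failed, Hoist motor trips, Left door operator 2 degraded, Outboard encoder is inoperative, Reserve governor switch fails, Reserve main contactor trips, Safety relay trips, Upper door interlock 2 faulted}; {C safety relay 2 failed, Hoist motor trips, Left door operator 2 degraded, Main leveling sensor faulted, Reserve governor switch fails, Reserve main contactor trips, Safety relay trips, Upper door interlock 2 faulted}; {Aft door operator lost, C safety relay 2 failed, Hoist motor trips, Left door operator 2 degraded, Main door interlock malfunctions, Outboard encoder is inoperative, Primary drive VFD malfunctions, Reserve governor switch fails, Reserve main contactor trips, Upper door interlock 2 faulted}; {Aft door operator lost, C safety relay 2 failed, Hoist motor trips, Left door operator 2 degraded, Main door interlock malfunctions, Main leveling sensor faulted, Primary drive VFD malfunctions, Reserve governor switch fails, Reserve main contactor trips, Upper door interlock 2 faulted}; {Brake coil trips, C safety relay 2 failed, Hoist motor trips, Left door operator 2 degraded, Outboard encoder is inoperative, Reserve governor switch fails, Reserve main contactor trips, Upper door interlock 2 faulted}; {Brake coil trips, C safety relay 2 failed, Hoist motor trips, Left door operator 2 degraded, Main leveling sensor faulted, Reserve governor switch fails, Reserve main contactor trips, Upper door interlock 2 faulted}.

6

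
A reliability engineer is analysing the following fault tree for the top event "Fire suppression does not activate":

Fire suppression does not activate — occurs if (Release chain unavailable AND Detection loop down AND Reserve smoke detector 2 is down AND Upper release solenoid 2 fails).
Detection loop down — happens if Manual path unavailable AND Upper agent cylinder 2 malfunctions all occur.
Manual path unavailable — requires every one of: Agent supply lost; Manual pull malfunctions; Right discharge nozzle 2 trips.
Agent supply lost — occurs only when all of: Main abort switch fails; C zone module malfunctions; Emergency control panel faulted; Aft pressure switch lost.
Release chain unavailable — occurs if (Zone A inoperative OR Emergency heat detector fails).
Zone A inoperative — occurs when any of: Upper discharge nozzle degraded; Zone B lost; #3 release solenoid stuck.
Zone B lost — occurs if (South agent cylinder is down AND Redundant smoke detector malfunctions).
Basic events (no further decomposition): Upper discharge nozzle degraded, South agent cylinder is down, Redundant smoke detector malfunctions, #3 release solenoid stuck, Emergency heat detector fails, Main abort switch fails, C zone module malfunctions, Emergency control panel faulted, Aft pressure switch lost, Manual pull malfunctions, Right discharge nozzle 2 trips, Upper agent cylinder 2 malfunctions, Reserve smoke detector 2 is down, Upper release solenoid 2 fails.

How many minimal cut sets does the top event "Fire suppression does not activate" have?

Zone B lost [AND]: one cut set from each child combined → 1 × 1 = 1 cut set(s).
Zone A inoperative [OR]: union of children's cut sets → 3 cut set(s).
Release chain unavailable [OR]: union of children's cut sets → 4 cut set(s).
Agent supply lost [AND]: one cut set from each child combined → 1 × 1 × 1 × 1 = 1 cut set(s).
Manual path unavailable [AND]: one cut set from each child combined → 1 × 1 × 1 = 1 cut set(s).
Detection loop down [AND]: one cut set from each child combined → 1 × 1 = 1 cut set(s).
Fire suppression does not activate [AND]: one cut set from each child combined → 4 × 1 × 1 × 1 = 4 cut set(s).
Minimal cut sets: {Aft pressure switch lost, C zone module malfunctions, Emergency control panel faulted, Main abort switch fails, Manual pull malfunctions, Reserve smoke detector 2 is down, Right discharge nozzle 2 trips, Upper agent cylinder 2 malfunctions, Upper discharge nozzle degraded, Upper release solenoid 2 fails}; {Aft pressure switch lost, C zone module malfunctions, Emergency control panel faulted, Main abort switch fails, Manual pull malfunctions, Redundant smoke detector malfunctions, Reserve smoke detector 2 is down, Right discharge nozzle 2 trips, South agent cylinder is down, Upper agent cylinder 2 malfunctions, Upper release solenoid 2 fails}; {#3 release solenoid stuck, Aft pressure switch lost, C zone module malfunctions, Emergency control panel faulted, Main abort switch fails, Manual pull malfunctions, Reserve smoke detector 2 is down, Right discharge nozzle 2 trips, Upper agent cylinder 2 malfunctions, Upper release solenoid 2 fails}; {Aft pressure switch lost, C zone module malfunctions, Emergency control panel faulted, Emergency heat detector fails, Main abort switch fails, Manual pull malfunctions, Reserve smoke detector 2 is down, Right discharge nozzle 2 trips, Upper agent cylinder 2 malfunctions, Upper release solenoid 2 fails}.

4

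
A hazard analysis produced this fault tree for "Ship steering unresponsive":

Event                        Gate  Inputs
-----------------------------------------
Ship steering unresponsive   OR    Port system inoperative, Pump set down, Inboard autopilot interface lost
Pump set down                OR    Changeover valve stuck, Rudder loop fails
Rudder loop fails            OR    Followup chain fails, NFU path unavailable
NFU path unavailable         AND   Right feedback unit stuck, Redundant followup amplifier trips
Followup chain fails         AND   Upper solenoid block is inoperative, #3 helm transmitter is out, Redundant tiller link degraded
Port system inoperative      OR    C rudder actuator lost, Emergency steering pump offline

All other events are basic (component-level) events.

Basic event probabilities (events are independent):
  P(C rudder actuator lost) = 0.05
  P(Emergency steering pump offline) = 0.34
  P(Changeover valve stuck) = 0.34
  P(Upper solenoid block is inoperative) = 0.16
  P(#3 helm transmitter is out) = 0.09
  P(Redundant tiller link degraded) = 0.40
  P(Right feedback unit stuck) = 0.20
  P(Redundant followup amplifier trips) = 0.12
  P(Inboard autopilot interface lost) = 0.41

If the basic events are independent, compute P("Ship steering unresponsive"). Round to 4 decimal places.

0.7631

P(Port system inoperative) [OR] = 1 − (1−0.05) × (1−0.34) = 0.373000
P(Followup chain fails) [AND] = 0.16 × 0.09 × 0.40 = 0.005760
P(NFU path unavailable) [AND] = 0.20 × 0.12 = 0.024000
P(Rudder loop fails) [OR] = 1 − (1−0.005760) × (1−0.024000) = 0.029622
P(Pump set down) [OR] = 1 − (1−0.34) × (1−0.029622) = 0.359551
P(Ship steering unresponsive) [OR] = 1 − (1−0.373000) × (1−0.359551) × (1−0.41) = 0.763079
Rounded to 4 decimal places: P(Ship steering unresponsive) ≈ 0.7631.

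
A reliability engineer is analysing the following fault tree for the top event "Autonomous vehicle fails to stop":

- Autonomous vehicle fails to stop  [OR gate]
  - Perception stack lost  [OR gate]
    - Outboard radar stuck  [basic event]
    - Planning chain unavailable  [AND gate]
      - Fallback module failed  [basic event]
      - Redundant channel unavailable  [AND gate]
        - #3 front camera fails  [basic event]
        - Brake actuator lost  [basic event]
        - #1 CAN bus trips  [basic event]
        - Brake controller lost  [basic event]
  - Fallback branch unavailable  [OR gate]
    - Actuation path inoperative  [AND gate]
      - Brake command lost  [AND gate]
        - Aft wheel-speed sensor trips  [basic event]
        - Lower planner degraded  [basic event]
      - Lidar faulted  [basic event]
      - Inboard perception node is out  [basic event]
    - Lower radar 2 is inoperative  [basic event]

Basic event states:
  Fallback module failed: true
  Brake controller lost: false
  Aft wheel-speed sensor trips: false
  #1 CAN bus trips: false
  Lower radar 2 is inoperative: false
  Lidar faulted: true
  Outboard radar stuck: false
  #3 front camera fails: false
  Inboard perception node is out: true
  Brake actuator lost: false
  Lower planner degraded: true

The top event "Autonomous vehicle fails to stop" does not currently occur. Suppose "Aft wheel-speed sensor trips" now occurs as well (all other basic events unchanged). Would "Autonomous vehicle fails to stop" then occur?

Yes

Counterfactual: set "Aft wheel-speed sensor trips" to occurred.
Redundant channel unavailable [AND]: #3 front camera fails=not, Brake actuator lost=not, #1 CAN bus trips=not, Brake controller lost=not → not all inputs occur → does not occur.
Planning chain unavailable [AND]: Fallback module failed=occurs, Redundant channel unavailable=not → not all inputs occur → does not occur.
Perception stack lost [OR]: Outboard radar stuck=not, Planning chain unavailable=not → no input occurs → does not occur.
Brake command lost [AND]: Aft wheel-speed sensor trips=occurs, Lower planner degraded=occurs → all inputs occur → occurs.
Actuation path inoperative [AND]: Brake command lost=occurs, Lidar faulted=occurs, Inboard perception node is out=occurs → all inputs occur → occurs.
Fallback branch unavailable [OR]: Actuation path inoperative=occurs, Lower radar 2 is inoperative=not → at least one input occurs → occurs.
Autonomous vehicle fails to stop [OR]: Perception stack lost=not, Fallback branch unavailable=occurs → at least one input occurs → occurs.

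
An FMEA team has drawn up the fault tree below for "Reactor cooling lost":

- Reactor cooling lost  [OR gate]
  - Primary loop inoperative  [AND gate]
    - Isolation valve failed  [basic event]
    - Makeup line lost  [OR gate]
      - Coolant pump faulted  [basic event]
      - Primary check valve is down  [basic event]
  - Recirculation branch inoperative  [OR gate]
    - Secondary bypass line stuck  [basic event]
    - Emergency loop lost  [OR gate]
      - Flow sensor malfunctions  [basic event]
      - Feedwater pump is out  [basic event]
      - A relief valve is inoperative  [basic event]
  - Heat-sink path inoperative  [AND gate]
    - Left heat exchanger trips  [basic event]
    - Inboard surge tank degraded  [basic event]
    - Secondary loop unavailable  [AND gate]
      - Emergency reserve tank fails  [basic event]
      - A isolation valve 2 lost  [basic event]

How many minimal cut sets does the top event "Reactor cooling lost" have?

Makeup line lost [OR]: union of children's cut sets → 2 cut set(s).
Primary loop inoperative [AND]: one cut set from each child combined → 1 × 2 = 2 cut set(s).
Emergency loop lost [OR]: union of children's cut sets → 3 cut set(s).
Recirculation branch inoperative [OR]: union of children's cut sets → 4 cut set(s).
Secondary loop unavailable [AND]: one cut set from each child combined → 1 × 1 = 1 cut set(s).
Heat-sink path inoperative [AND]: one cut set from each child combined → 1 × 1 × 1 = 1 cut set(s).
Reactor cooling lost [OR]: union of children's cut sets → 7 cut set(s).
Minimal cut sets: {Coolant pump faulted, Isolation valve failed}; {Isolation valve failed, Primary check valve is down}; {Secondary bypass line stuck}; {Flow sensor malfunctions}; {Feedwater pump is out}; {A relief valve is inoperative}; {A isolation valve 2 lost, Emergency reserve tank fails, Inboard surge tank degraded, Left heat exchanger trips}.

7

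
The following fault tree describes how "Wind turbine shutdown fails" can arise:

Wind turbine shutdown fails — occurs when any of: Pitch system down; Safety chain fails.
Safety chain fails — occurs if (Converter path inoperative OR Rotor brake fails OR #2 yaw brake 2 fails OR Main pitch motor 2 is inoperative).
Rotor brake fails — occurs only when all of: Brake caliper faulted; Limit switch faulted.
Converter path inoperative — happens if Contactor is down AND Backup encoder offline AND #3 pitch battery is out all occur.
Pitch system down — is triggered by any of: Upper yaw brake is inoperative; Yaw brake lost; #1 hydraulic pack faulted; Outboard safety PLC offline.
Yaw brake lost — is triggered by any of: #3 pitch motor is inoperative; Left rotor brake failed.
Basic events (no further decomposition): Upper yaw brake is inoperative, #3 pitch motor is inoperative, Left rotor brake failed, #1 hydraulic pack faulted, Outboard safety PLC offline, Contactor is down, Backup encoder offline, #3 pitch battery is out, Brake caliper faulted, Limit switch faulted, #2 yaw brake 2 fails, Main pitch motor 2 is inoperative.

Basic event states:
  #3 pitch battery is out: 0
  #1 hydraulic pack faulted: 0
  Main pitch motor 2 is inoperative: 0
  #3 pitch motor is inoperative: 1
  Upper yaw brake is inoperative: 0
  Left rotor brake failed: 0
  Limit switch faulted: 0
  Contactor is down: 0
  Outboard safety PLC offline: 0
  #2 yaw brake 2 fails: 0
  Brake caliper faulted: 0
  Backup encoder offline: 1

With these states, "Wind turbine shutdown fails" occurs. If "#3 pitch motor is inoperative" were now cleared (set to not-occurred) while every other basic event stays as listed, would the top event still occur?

No

Counterfactual: set "#3 pitch motor is inoperative" to not occurred.
Yaw brake lost [OR]: #3 pitch motor is inoperative=not, Left rotor brake failed=not → no input occurs → does not occur.
Pitch system down [OR]: Upper yaw brake is inoperative=not, Yaw brake lost=not, #1 hydraulic pack faulted=not, Outboard safety PLC offline=not → no input occurs → does not occur.
Converter path inoperative [AND]: Contactor is down=not, Backup encoder offline=occurs, #3 pitch battery is out=not → not all inputs occur → does not occur.
Rotor brake fails [AND]: Brake caliper faulted=not, Limit switch faulted=not → not all inputs occur → does not occur.
Safety chain fails [OR]: Converter path inoperative=not, Rotor brake fails=not, #2 yaw brake 2 fails=not, Main pitch motor 2 is inoperative=not → no input occurs → does not occur.
Wind turbine shutdown fails [OR]: Pitch system down=not, Safety chain fails=not → no input occurs → does not occur.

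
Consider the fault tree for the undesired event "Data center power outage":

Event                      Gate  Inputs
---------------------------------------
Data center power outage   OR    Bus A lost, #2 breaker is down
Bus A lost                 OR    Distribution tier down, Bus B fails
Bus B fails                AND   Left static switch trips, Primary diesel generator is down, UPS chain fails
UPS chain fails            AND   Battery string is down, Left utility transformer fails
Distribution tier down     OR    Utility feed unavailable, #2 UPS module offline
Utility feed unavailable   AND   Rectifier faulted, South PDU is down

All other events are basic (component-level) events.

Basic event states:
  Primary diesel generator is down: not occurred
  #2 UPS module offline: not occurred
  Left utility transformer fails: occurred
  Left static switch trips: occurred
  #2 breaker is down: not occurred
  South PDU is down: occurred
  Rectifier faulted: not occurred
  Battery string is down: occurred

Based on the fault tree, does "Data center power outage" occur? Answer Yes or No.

Utility feed unavailable [AND]: Rectifier faulted=not, South PDU is down=occurs → not all inputs occur → does not occur.
Distribution tier down [OR]: Utility feed unavailable=not, #2 UPS module offline=not → no input occurs → does not occur.
UPS chain fails [AND]: Battery string is down=occurs, Left utility transformer fails=occurs → all inputs occur → occurs.
Bus B fails [AND]: Left static switch trips=occurs, Primary diesel generator is down=not, UPS chain fails=occurs → not all inputs occur → does not occur.
Bus A lost [OR]: Distribution tier down=not, Bus B fails=not → no input occurs → does not occur.
Data center power outage [OR]: Bus A lost=not, #2 breaker is down=not → no input occurs → does not occur.

No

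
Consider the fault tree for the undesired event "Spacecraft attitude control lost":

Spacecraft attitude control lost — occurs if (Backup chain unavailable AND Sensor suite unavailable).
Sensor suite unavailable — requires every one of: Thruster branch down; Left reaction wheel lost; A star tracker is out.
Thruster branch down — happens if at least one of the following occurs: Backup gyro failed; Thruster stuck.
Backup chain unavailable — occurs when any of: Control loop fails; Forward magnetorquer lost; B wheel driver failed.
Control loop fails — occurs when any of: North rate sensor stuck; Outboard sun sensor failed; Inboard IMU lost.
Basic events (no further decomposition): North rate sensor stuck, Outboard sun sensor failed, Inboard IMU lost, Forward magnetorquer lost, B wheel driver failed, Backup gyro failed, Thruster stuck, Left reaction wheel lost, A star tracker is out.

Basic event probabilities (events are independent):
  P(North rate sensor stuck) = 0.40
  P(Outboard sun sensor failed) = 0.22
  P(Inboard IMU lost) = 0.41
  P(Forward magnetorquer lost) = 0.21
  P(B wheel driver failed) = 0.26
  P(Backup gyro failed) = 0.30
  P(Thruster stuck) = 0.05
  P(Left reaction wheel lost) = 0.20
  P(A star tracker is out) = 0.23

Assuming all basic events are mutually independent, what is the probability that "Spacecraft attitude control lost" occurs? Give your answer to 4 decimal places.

P(Control loop fails) [OR] = 1 − (1−0.40) × (1−0.22) × (1−0.41) = 0.723880
P(Backup chain unavailable) [OR] = 1 − (1−0.723880) × (1−0.21) × (1−0.26) = 0.838580
P(Thruster branch down) [OR] = 1 − (1−0.30) × (1−0.05) = 0.335000
P(Sensor suite unavailable) [AND] = 0.335000 × 0.20 × 0.23 = 0.015410
P(Spacecraft attitude control lost) [AND] = 0.838580 × 0.015410 = 0.012923
Rounded to 4 decimal places: P(Spacecraft attitude control lost) ≈ 0.0129.

0.0129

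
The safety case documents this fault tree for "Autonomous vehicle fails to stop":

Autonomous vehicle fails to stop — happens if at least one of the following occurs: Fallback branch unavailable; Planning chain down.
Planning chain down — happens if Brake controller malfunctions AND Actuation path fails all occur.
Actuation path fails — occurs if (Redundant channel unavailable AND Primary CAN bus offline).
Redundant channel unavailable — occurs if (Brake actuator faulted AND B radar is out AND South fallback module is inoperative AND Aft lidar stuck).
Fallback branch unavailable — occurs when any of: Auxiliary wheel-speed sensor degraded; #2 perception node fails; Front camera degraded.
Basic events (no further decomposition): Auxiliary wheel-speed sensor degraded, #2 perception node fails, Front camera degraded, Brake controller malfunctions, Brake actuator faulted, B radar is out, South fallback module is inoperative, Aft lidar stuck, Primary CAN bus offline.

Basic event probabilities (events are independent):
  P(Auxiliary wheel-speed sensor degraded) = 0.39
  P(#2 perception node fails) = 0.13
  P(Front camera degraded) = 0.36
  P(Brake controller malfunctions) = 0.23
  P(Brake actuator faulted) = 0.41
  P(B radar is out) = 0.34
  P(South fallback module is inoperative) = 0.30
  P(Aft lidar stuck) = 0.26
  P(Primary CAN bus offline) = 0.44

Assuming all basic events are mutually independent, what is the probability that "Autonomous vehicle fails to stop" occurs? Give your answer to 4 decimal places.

0.6607

P(Fallback branch unavailable) [OR] = 1 − (1−0.39) × (1−0.13) × (1−0.36) = 0.660352
P(Redundant channel unavailable) [AND] = 0.41 × 0.34 × 0.30 × 0.26 = 0.010873
P(Actuation path fails) [AND] = 0.010873 × 0.44 = 0.004784
P(Planning chain down) [AND] = 0.23 × 0.004784 = 0.001100
P(Autonomous vehicle fails to stop) [OR] = 1 − (1−0.660352) × (1−0.001100) = 0.660726
Rounded to 4 decimal places: P(Autonomous vehicle fails to stop) ≈ 0.6607.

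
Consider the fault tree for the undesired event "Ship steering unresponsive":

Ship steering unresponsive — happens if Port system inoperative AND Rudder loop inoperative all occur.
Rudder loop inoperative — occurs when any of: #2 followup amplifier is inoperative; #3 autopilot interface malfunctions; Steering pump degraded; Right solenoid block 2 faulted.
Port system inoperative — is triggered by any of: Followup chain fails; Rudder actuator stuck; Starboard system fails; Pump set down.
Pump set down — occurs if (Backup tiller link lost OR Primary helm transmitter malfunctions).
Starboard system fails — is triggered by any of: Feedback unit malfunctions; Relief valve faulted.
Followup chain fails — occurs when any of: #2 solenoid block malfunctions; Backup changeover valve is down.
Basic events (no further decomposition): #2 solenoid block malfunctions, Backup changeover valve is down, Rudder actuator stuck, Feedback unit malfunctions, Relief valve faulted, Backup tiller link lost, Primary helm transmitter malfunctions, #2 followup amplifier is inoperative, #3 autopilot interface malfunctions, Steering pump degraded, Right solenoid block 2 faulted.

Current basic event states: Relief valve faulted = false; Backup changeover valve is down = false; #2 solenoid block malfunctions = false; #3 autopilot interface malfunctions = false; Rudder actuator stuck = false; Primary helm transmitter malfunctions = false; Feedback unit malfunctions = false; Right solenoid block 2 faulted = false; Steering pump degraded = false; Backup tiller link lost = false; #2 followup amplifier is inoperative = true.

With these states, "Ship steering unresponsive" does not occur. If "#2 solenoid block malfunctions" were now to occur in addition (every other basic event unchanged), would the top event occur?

Yes

Counterfactual: set "#2 solenoid block malfunctions" to occurred.
Followup chain fails [OR]: #2 solenoid block malfunctions=occurs, Backup changeover valve is down=not → at least one input occurs → occurs.
Starboard system fails [OR]: Feedback unit malfunctions=not, Relief valve faulted=not → no input occurs → does not occur.
Pump set down [OR]: Backup tiller link lost=not, Primary helm transmitter malfunctions=not → no input occurs → does not occur.
Port system inoperative [OR]: Followup chain fails=occurs, Rudder actuator stuck=not, Starboard system fails=not, Pump set down=not → at least one input occurs → occurs.
Rudder loop inoperative [OR]: #2 followup amplifier is inoperative=occurs, #3 autopilot interface malfunctions=not, Steering pump degraded=not, Right solenoid block 2 faulted=not → at least one input occurs → occurs.
Ship steering unresponsive [AND]: Port system inoperative=occurs, Rudder loop inoperative=occurs → all inputs occur → occurs.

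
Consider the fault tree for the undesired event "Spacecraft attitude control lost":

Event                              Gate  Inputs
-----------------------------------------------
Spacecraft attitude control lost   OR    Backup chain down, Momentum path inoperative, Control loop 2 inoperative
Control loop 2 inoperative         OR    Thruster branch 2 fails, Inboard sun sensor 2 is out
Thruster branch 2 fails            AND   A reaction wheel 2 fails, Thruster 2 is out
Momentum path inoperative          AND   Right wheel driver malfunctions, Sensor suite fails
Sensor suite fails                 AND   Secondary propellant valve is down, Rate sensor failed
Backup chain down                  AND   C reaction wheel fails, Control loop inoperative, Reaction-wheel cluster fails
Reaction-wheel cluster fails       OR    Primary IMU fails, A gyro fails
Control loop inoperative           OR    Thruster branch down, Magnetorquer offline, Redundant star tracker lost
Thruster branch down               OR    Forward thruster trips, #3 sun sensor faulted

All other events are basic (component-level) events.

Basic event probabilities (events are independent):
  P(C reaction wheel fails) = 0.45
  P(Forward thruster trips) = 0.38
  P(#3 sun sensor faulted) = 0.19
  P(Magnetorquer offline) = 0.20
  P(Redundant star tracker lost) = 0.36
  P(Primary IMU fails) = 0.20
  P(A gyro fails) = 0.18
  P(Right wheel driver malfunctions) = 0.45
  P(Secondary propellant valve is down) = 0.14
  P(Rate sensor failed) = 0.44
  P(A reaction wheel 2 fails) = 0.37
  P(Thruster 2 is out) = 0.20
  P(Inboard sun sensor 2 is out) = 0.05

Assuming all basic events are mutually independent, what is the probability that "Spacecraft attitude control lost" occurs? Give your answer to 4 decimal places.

0.2430

P(Thruster branch down) [OR] = 1 − (1−0.38) × (1−0.19) = 0.497800
P(Control loop inoperative) [OR] = 1 − (1−0.497800) × (1−0.20) × (1−0.36) = 0.742874
P(Reaction-wheel cluster fails) [OR] = 1 − (1−0.20) × (1−0.18) = 0.344000
P(Backup chain down) [AND] = 0.45 × 0.742874 × 0.344000 = 0.114997
P(Sensor suite fails) [AND] = 0.14 × 0.44 = 0.061600
P(Momentum path inoperative) [AND] = 0.45 × 0.061600 = 0.027720
P(Thruster branch 2 fails) [AND] = 0.37 × 0.20 = 0.074000
P(Control loop 2 inoperative) [OR] = 1 − (1−0.074000) × (1−0.05) = 0.120300
P(Spacecraft attitude control lost) [OR] = 1 − (1−0.114997) × (1−0.027720) × (1−0.120300) = 0.243044
Rounded to 4 decimal places: P(Spacecraft attitude control lost) ≈ 0.2430.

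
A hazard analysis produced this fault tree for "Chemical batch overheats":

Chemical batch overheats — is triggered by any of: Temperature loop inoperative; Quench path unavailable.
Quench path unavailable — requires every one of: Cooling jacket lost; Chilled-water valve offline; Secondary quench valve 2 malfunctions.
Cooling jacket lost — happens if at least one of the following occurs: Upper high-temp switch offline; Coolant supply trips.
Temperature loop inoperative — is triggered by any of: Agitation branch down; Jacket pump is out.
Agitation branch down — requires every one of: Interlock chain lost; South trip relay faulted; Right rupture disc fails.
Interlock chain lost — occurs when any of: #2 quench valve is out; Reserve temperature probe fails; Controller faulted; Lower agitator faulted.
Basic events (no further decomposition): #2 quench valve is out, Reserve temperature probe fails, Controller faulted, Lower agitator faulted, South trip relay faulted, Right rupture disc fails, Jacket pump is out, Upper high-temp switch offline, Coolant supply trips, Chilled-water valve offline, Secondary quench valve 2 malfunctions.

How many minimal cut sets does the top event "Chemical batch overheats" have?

Interlock chain lost [OR]: union of children's cut sets → 4 cut set(s).
Agitation branch down [AND]: one cut set from each child combined → 4 × 1 × 1 = 4 cut set(s).
Temperature loop inoperative [OR]: union of children's cut sets → 5 cut set(s).
Cooling jacket lost [OR]: union of children's cut sets → 2 cut set(s).
Quench path unavailable [AND]: one cut set from each child combined → 2 × 1 × 1 = 2 cut set(s).
Chemical batch overheats [OR]: union of children's cut sets → 7 cut set(s).
Minimal cut sets: {#2 quench valve is out, Right rupture disc fails, South trip relay faulted}; {Reserve temperature probe fails, Right rupture disc fails, South trip relay faulted}; {Controller faulted, Right rupture disc fails, South trip relay faulted}; {Lower agitator faulted, Right rupture disc fails, South trip relay faulted}; {Jacket pump is out}; {Chilled-water valve offline, Secondary quench valve 2 malfunctions, Upper high-temp switch offline}; {Chilled-water valve offline, Coolant supply trips, Secondary quench valve 2 malfunctions}.

7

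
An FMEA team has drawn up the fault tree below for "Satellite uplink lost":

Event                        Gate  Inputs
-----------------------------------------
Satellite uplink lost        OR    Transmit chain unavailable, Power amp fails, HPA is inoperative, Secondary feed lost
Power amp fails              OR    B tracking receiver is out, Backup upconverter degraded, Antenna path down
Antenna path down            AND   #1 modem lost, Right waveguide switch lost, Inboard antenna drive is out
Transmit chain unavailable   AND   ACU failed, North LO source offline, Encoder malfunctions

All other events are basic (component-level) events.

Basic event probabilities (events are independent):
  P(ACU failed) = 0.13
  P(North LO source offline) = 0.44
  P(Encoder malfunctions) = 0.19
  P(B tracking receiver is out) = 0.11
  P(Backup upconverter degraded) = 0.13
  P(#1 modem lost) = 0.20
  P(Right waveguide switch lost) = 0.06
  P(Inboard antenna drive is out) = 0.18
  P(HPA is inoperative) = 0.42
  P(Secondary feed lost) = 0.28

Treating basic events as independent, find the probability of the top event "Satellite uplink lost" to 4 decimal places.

P(Transmit chain unavailable) [AND] = 0.13 × 0.44 × 0.19 = 0.010868
P(Antenna path down) [AND] = 0.20 × 0.06 × 0.18 = 0.002160
P(Power amp fails) [OR] = 1 − (1−0.11) × (1−0.13) × (1−0.002160) = 0.227372
P(Satellite uplink lost) [OR] = 1 − (1−0.010868) × (1−0.227372) × (1−0.42) × (1−0.28) = 0.680857
Rounded to 4 decimal places: P(Satellite uplink lost) ≈ 0.6809.

0.6809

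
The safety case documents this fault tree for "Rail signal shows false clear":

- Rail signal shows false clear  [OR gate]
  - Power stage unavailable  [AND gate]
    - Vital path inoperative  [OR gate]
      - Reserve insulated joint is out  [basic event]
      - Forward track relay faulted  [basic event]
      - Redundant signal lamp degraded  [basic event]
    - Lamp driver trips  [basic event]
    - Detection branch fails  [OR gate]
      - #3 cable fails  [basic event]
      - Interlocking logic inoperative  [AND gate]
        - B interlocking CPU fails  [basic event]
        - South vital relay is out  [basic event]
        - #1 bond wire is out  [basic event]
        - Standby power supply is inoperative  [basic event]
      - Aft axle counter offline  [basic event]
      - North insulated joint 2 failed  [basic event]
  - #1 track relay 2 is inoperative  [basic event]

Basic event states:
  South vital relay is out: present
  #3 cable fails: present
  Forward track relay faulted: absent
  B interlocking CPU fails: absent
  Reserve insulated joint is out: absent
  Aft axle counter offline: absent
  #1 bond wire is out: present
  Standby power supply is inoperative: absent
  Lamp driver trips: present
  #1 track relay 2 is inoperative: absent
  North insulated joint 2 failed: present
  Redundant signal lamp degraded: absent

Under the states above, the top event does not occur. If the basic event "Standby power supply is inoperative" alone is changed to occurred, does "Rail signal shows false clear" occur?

No

Counterfactual: set "Standby power supply is inoperative" to occurred.
Vital path inoperative [OR]: Reserve insulated joint is out=not, Forward track relay faulted=not, Redundant signal lamp degraded=not → no input occurs → does not occur.
Interlocking logic inoperative [AND]: B interlocking CPU fails=not, South vital relay is out=occurs, #1 bond wire is out=occurs, Standby power supply is inoperative=occurs → not all inputs occur → does not occur.
Detection branch fails [OR]: #3 cable fails=occurs, Interlocking logic inoperative=not, Aft axle counter offline=not, North insulated joint 2 failed=occurs → at least one input occurs → occurs.
Power stage unavailable [AND]: Vital path inoperative=not, Lamp driver trips=occurs, Detection branch fails=occurs → not all inputs occur → does not occur.
Rail signal shows false clear [OR]: Power stage unavailable=not, #1 track relay 2 is inoperative=not → no input occurs → does not occur.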